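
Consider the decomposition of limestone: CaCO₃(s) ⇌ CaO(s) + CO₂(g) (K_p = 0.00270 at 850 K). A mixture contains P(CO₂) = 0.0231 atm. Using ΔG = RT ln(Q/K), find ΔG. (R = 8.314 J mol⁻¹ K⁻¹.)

ΔG = 15.2 kJ/mol

(CaCO₃, CaO are pure solids — omitted from Q_p.)
Q_p = P(CO₂) = 0.0231
ΔG = RT ln(Q_p/K_p) = (8.314 J mol⁻¹ K⁻¹)(850 K) × ln(0.0231/0.00270)
   = (7.067 kJ/mol)(2.147) = 15.2 kJ/mol
ΔG > 0, so the forward reaction is non-spontaneous (proceeds in reverse).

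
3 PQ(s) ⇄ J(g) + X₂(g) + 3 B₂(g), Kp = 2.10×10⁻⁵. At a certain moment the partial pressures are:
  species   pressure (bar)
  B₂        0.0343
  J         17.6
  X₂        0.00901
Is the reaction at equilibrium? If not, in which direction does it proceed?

(PQ is a pure solid — omitted from Qp.)
Qp = P(J)·P(X₂)·P(B₂)³ = (17.6)·(0.00901)·(0.0343)³ = 6.40×10⁻⁶
Qp = 6.40×10⁻⁶ < Kp = 2.10×10⁻⁵, so the forward reaction proceeds.

toward products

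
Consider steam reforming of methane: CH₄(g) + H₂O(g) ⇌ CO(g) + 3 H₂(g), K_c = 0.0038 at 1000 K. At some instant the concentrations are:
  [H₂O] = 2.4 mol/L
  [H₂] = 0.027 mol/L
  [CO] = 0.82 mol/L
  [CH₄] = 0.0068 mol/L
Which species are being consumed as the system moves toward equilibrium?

Q_c = [CO]·[H₂]³ / ([CH₄]·[H₂O]) = (0.82)·(0.027)³ / ((0.0068)·(2.4)) = 9.9×10⁻⁴
Q_c = 9.9×10⁻⁴ < K_c = 0.0038: net forward reaction.

CH₄, H₂O (reactants)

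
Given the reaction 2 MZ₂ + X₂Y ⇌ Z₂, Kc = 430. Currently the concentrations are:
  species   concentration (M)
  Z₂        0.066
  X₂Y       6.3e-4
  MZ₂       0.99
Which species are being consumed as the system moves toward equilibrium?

Qc = [Z₂] / ([MZ₂]²·[X₂Y]) = (0.066) / ((0.99)²·(6.3e-4)) = 110
Qc = 110 < Kc = 430: net forward reaction.

MZ₂, X₂Y (reactants)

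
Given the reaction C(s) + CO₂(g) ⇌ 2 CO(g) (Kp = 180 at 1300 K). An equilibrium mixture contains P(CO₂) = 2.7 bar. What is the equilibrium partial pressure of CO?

P(CO) = 22 bar

(C is a pure solid — omitted from Kp.)
At equilibrium, Kp = P(CO)² / P(CO₂) = 180.
(P(CO))² / (2.7) = 180
P(CO)² = 486 ⇒ P(CO) = 22 bar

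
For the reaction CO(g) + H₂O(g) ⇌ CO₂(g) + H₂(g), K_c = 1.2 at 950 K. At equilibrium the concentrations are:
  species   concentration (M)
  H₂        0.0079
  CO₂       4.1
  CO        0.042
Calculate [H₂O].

At equilibrium, K_c = [CO₂]·[H₂] / ([CO]·[H₂O]) = 1.2.
(4.1)·(0.0079) / ((0.042)·([H₂O])) = 1.2
[H₂O] = 0.643 = 0.64 M

[H₂O] = 0.64 M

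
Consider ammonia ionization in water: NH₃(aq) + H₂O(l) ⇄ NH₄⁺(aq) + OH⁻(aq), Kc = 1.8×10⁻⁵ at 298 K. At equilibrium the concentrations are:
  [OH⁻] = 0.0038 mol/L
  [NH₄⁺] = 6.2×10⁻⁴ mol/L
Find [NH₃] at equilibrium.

(H₂O is a pure liquid — omitted from Kc.)
At equilibrium, Kc = [NH₄⁺]·[OH⁻] / [NH₃] = 1.8×10⁻⁵.
(6.2×10⁻⁴)·(0.0038) / ([NH₃]) = 1.8×10⁻⁵
[NH₃] = 0.131 = 0.13 mol/L

[NH₃] = 0.13 mol/L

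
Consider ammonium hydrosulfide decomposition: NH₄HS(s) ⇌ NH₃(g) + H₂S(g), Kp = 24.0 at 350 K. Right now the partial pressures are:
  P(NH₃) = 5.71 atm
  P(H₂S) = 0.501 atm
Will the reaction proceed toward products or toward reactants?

to the right

(NH₄HS is a pure solid — omitted from Qp.)
Qp = P(NH₃)·P(H₂S) = (5.71)·(0.501) = 2.86
Qp = 2.86 < Kp = 24.0, so the forward reaction proceeds.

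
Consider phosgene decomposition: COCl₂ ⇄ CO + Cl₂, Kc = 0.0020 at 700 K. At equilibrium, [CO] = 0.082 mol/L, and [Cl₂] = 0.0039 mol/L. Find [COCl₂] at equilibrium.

At equilibrium, Kc = [CO]·[Cl₂] / [COCl₂] = 0.0020.
(0.082)·(0.0039) / ([COCl₂]) = 0.0020
[COCl₂] = 0.160 = 0.16 mol/L

[COCl₂] = 0.16 mol/L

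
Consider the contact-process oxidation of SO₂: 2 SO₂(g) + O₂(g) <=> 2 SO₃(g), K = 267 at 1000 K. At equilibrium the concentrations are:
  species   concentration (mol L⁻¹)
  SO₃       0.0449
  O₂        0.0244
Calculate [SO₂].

At equilibrium, K = [SO₃]² / ([SO₂]²·[O₂]) = 267.
(0.0449)² / (([SO₂])²·(0.0244)) = 267
[SO₂]² = 3.09e-4 ⇒ [SO₂] = 0.0176 mol L⁻¹

[SO₂] = 0.0176 mol L⁻¹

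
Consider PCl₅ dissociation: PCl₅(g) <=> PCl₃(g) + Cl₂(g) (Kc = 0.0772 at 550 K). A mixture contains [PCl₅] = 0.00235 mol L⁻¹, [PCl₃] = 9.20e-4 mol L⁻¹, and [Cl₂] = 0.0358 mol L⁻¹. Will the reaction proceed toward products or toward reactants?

Qc = [PCl₃]·[Cl₂] / [PCl₅] = (9.20e-4)·(0.0358) / (0.00235) = 0.0140
Qc = 0.0140 < Kc = 0.0772, so the forward reaction proceeds.

in the forward direction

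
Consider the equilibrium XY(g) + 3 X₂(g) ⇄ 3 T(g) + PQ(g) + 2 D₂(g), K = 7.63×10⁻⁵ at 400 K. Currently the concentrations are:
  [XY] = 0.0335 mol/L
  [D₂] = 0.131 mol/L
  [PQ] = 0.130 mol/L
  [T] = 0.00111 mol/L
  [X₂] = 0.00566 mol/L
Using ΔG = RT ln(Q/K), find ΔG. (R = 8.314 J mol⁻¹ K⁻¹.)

Q = [T]³·[PQ]·[D₂]² / ([XY]·[X₂]³) = (0.00111)³·(0.130)·(0.131)² / ((0.0335)·(0.00566)³) = 5.02×10⁻⁴
ΔG = RT ln(Q/K) = (8.314 J mol⁻¹ K⁻¹)(400 K) × ln(5.02×10⁻⁴/7.63×10⁻⁵)
   = (3.326 kJ/mol)(1.884) = 6.27 kJ/mol
ΔG > 0, so the forward reaction is non-spontaneous (proceeds in reverse).

ΔG = 6.27 kJ/mol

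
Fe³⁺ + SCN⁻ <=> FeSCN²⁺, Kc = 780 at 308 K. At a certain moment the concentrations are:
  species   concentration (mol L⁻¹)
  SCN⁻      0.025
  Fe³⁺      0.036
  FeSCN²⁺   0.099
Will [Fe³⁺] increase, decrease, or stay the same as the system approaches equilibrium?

decrease

Qc = [FeSCN²⁺] / ([Fe³⁺]·[SCN⁻]) = (0.099) / ((0.036)·(0.025)) = 110
Qc = 110 < Kc = 780: net forward reaction.
Fe³⁺ is a reactant, so it decreases.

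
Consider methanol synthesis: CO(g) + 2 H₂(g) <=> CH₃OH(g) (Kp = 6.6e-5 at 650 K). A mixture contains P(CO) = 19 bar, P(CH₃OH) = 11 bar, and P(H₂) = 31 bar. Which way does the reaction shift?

in the reverse direction

Qp = P(CH₃OH) / (P(CO)·P(H₂)²) = (11) / ((19)·(31)²) = 6.0e-4
Qp = 6.0e-4 > Kp = 6.6e-5, so the reverse reaction proceeds.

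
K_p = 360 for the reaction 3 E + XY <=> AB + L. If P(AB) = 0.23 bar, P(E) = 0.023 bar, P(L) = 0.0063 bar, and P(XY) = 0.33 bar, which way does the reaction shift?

Q_p = P(AB)·P(L) / (P(E)³·P(XY)) = (0.23)·(0.0063) / ((0.023)³·(0.33)) = 360
Q_p = 360 = K_p, so the system is already at equilibrium.

no net change (already at equilibrium)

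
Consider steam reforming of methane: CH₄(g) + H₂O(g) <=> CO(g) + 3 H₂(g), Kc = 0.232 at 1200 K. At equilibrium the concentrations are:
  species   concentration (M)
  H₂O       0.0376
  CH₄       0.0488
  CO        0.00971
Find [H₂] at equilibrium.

At equilibrium, Kc = [CO]·[H₂]³ / ([CH₄]·[H₂O]) = 0.232.
(0.00971)·([H₂])³ / ((0.0488)·(0.0376)) = 0.232
[H₂]³ = 0.0438 ⇒ [H₂] = 0.353 M

[H₂] = 0.353 M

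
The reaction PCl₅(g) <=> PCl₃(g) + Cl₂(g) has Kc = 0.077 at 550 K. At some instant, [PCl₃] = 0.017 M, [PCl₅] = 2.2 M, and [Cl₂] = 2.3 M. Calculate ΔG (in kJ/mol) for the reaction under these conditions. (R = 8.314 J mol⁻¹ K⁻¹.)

Qc = [PCl₃]·[Cl₂] / [PCl₅] = (0.017)·(2.3) / (2.2) = 0.0178
ΔG = RT ln(Qc/Kc) = (8.314 J mol⁻¹ K⁻¹)(550 K) × ln(0.0178/0.077)
   = (4.573 kJ/mol)(-1.465) = -6.70 kJ/mol
ΔG < 0, so the forward reaction is spontaneous (proceeds forward).

ΔG = -6.70 kJ/mol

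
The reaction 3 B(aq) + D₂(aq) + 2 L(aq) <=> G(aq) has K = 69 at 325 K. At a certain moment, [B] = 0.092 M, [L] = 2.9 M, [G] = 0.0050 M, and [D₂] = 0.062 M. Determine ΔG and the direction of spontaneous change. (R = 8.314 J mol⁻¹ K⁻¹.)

Q = [G] / ([B]³·[D₂]·[L]²) = (0.0050) / ((0.092)³·(0.062)·(2.9)²) = 12.3
ΔG = RT ln(Q/K) = (8.314 J mol⁻¹ K⁻¹)(325 K) × ln(12.3/69)
   = (2.702 kJ/mol)(-1.725) = -4.66 kJ/mol
ΔG < 0, so the forward reaction is spontaneous (proceeds forward).

ΔG = -4.66 kJ/mol; the forward reaction is spontaneous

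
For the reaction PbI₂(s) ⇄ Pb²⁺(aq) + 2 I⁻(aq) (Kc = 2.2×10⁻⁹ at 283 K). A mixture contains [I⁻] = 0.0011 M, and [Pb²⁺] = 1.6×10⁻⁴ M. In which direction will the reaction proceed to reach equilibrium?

(PbI₂ is a pure solid — omitted from Qc.)
Qc = [Pb²⁺]·[I⁻]² = (1.6×10⁻⁴)·(0.0011)² = 1.9×10⁻¹⁰
Qc = 1.9×10⁻¹⁰ < Kc = 2.2×10⁻⁹, so the forward reaction proceeds.

to the right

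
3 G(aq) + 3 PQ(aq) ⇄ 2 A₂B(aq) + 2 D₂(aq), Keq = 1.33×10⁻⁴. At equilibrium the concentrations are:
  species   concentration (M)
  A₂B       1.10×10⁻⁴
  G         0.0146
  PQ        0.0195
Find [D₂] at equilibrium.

At equilibrium, Keq = [A₂B]²·[D₂]² / ([G]³·[PQ]³) = 1.33×10⁻⁴.
(1.10×10⁻⁴)²·([D₂])² / ((0.0146)³·(0.0195)³) = 1.33×10⁻⁴
[D₂]² = 2.54×10⁻⁷ ⇒ [D₂] = 5.04×10⁻⁴ M

[D₂] = 5.04×10⁻⁴ M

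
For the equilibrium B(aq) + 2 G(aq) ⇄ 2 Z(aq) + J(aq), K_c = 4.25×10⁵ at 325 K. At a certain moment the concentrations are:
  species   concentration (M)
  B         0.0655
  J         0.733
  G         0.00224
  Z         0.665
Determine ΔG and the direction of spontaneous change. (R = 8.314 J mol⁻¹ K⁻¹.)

ΔG = 2.27 kJ/mol; the forward reaction is non-spontaneous

Q_c = [Z]²·[J] / ([B]·[G]²) = (0.665)²·(0.733) / ((0.0655)·(0.00224)²) = 9.86×10⁵
ΔG = RT ln(Q_c/K_c) = (8.314 J mol⁻¹ K⁻¹)(325 K) × ln(9.86×10⁵/4.25×10⁵)
   = (2.702 kJ/mol)(0.8416) = 2.27 kJ/mol
ΔG > 0, so the forward reaction is non-spontaneous (proceeds in reverse).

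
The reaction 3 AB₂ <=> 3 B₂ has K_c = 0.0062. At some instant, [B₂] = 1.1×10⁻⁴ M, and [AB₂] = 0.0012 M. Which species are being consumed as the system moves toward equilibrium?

AB₂ (reactants)

Q_c = [B₂]³ / [AB₂]³ = (1.1×10⁻⁴)³ / (0.0012)³ = 7.7×10⁻⁴
Q_c = 7.7×10⁻⁴ < K_c = 0.0062: net forward reaction.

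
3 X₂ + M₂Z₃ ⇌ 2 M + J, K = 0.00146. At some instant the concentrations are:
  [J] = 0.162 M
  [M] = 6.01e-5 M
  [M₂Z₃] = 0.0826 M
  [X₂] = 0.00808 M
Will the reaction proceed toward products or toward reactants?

Q = [M]²·[J] / ([X₂]³·[M₂Z₃]) = (6.01e-5)²·(0.162) / ((0.00808)³·(0.0826)) = 0.0134
Q = 0.0134 > K = 0.00146, so the reverse reaction proceeds.

toward reactants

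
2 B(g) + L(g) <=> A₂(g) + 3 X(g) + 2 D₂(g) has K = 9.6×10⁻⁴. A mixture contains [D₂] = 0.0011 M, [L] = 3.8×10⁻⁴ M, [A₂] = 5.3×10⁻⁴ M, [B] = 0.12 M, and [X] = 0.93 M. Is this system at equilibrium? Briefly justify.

no; Q < K, reaction proceeds forward

Q = [A₂]·[X]³·[D₂]² / ([B]²·[L]) = (5.3×10⁻⁴)·(0.93)³·(0.0011)² / ((0.12)²·(3.8×10⁻⁴)) = 9.4×10⁻⁵
Q = 9.4×10⁻⁵ < K = 9.6×10⁻⁴: net forward reaction.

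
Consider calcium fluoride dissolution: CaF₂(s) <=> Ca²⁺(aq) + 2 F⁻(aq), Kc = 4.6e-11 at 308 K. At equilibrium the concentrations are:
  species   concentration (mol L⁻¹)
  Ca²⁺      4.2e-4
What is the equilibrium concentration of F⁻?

(CaF₂ is a pure solid — omitted from Kc.)
At equilibrium, Kc = [Ca²⁺]·[F⁻]² = 4.6e-11.
(4.2e-4)·([F⁻])² = 4.6e-11
[F⁻]² = 1.10e-7 ⇒ [F⁻] = 3.3e-4 mol L⁻¹

[F⁻] = 3.3e-4 mol L⁻¹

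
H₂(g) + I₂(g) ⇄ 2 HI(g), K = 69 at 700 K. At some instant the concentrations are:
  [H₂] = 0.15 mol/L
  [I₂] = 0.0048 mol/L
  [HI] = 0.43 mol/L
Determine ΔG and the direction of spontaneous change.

ΔG = 7.65 kJ/mol; the forward reaction is non-spontaneous

Q = [HI]² / ([H₂]·[I₂]) = (0.43)² / ((0.15)·(0.0048)) = 257
ΔG = RT ln(Q/K) = (8.314 J mol⁻¹ K⁻¹)(700 K) × ln(257/69)
   = (5.820 kJ/mol)(1.315) = 7.65 kJ/mol
ΔG > 0, so the forward reaction is non-spontaneous (proceeds in reverse).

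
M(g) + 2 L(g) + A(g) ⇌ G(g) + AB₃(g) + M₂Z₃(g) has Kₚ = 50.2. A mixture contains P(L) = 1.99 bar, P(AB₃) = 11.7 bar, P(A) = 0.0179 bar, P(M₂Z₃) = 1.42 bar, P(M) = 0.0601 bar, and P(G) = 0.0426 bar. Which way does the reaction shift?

to the left

Qₚ = P(G)·P(AB₃)·P(M₂Z₃) / (P(M)·P(L)²·P(A)) = (0.0426)·(11.7)·(1.42) / ((0.0601)·(1.99)²·(0.0179)) = 166
Qₚ = 166 > Kₚ = 50.2, so the reverse reaction proceeds.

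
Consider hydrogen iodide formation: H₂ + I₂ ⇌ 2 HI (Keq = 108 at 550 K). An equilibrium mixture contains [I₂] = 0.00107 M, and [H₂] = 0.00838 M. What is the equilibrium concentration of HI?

At equilibrium, Keq = [HI]² / ([H₂]·[I₂]) = 108.
([HI])² / ((0.00838)·(0.00107)) = 108
[HI]² = 9.68e-4 ⇒ [HI] = 0.0311 M

[HI] = 0.0311 M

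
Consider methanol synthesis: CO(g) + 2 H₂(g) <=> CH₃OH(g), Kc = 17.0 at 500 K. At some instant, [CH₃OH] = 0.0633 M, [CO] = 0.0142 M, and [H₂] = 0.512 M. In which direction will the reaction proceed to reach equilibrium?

at equilibrium

Qc = [CH₃OH] / ([CO]·[H₂]²) = (0.0633) / ((0.0142)·(0.512)²) = 17.0
Qc = 17.0 = Kc, so the system is already at equilibrium.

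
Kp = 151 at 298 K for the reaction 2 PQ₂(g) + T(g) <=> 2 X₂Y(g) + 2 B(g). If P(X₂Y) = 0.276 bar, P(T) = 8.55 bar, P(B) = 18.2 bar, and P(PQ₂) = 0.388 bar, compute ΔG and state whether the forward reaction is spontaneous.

Qp = P(X₂Y)²·P(B)² / (P(PQ₂)²·P(T)) = (0.276)²·(18.2)² / ((0.388)²·(8.55)) = 19.6
ΔG = RT ln(Qp/Kp) = (8.314 J mol⁻¹ K⁻¹)(298 K) × ln(19.6/151)
   = (2.478 kJ/mol)(-2.042) = -5.06 kJ/mol
ΔG < 0, so the forward reaction is spontaneous (proceeds forward).

ΔG = -5.06 kJ/mol; the forward reaction is spontaneous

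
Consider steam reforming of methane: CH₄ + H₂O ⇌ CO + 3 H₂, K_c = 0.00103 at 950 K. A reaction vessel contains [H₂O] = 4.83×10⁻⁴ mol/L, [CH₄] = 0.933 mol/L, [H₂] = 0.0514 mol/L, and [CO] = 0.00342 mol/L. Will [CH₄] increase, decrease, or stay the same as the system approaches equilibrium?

stay the same

Q_c = [CO]·[H₂]³ / ([CH₄]·[H₂O]) = (0.00342)·(0.0514)³ / ((0.933)·(4.83×10⁻⁴)) = 0.00103
Q_c = 0.00103 = K_c; the system is at equilibrium.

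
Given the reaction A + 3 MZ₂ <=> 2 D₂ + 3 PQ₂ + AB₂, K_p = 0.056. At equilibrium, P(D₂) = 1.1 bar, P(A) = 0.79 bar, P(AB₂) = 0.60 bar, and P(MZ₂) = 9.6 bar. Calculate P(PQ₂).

At equilibrium, K_p = P(D₂)²·P(PQ₂)³·P(AB₂) / (P(A)·P(MZ₂)³) = 0.056.
(1.1)²·(P(PQ₂))³·(0.60) / ((0.79)·(9.6)³) = 0.056
P(PQ₂)³ = 53.9 ⇒ P(PQ₂) = 3.8 bar

P(PQ₂) = 3.8 bar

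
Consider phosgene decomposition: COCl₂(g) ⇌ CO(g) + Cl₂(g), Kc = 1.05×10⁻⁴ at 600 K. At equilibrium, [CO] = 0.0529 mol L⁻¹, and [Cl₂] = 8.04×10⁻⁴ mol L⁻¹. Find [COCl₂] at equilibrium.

[COCl₂] = 0.405 mol L⁻¹

At equilibrium, Kc = [CO]·[Cl₂] / [COCl₂] = 1.05×10⁻⁴.
(0.0529)·(8.04×10⁻⁴) / ([COCl₂]) = 1.05×10⁻⁴
[COCl₂] = 0.405 mol L⁻¹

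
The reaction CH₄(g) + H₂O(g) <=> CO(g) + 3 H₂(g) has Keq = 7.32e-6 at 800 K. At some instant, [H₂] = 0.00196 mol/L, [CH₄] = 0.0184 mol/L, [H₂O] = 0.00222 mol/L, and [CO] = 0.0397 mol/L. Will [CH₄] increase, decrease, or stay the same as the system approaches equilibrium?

Q = [CO]·[H₂]³ / ([CH₄]·[H₂O]) = (0.0397)·(0.00196)³ / ((0.0184)·(0.00222)) = 7.32e-6
Q = 7.32e-6 = Keq; the system is at equilibrium.

stay the same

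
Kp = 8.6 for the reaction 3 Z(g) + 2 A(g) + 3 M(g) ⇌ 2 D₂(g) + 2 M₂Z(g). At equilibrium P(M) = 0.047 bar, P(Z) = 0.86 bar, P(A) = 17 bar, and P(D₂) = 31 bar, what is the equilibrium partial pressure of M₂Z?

P(M₂Z) = 0.013 bar

At equilibrium, Kp = P(D₂)²·P(M₂Z)² / (P(Z)³·P(A)²·P(M)³) = 8.6.
(31)²·(P(M₂Z))² / ((0.86)³·(17)²·(0.047)³) = 8.6
P(M₂Z)² = 1.71×10⁻⁴ ⇒ P(M₂Z) = 0.013 bar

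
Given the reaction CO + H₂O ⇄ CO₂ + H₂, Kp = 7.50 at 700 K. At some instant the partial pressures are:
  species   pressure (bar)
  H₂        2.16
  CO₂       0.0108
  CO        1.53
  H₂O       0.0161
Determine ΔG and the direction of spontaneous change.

Qp = P(CO₂)·P(H₂) / (P(CO)·P(H₂O)) = (0.0108)·(2.16) / ((1.53)·(0.0161)) = 0.947
ΔG = RT ln(Qp/Kp) = (8.314 J mol⁻¹ K⁻¹)(700 K) × ln(0.947/7.50)
   = (5.820 kJ/mol)(-2.069) = -12.0 kJ/mol
ΔG < 0, so the forward reaction is spontaneous (proceeds forward).

ΔG = -12.0 kJ/mol; the forward reaction is spontaneous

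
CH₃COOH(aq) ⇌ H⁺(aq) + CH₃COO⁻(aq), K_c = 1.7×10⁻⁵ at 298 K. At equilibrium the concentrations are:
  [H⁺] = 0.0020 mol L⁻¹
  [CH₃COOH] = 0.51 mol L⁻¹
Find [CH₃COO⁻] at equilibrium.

At equilibrium, K_c = [H⁺]·[CH₃COO⁻] / [CH₃COOH] = 1.7×10⁻⁵.
(0.0020)·([CH₃COO⁻]) / (0.51) = 1.7×10⁻⁵
[CH₃COO⁻] = 0.00433 = 0.0043 mol L⁻¹

[CH₃COO⁻] = 0.0043 mol L⁻¹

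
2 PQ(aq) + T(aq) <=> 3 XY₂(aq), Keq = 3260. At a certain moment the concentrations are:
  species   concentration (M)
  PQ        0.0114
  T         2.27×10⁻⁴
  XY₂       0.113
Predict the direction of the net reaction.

reverse (toward reactants)

Q = [XY₂]³ / ([PQ]²·[T]) = (0.113)³ / ((0.0114)²·(2.27×10⁻⁴)) = 48900
Q = 48900 > Keq = 3260, so the reverse reaction proceeds.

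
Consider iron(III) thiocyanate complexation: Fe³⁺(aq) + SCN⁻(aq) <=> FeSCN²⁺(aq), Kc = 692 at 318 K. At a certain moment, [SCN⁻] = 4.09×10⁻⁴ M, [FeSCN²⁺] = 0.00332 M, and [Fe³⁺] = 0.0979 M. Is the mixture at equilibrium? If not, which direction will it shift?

no; Q < K, reaction proceeds forward

Qc = [FeSCN²⁺] / ([Fe³⁺]·[SCN⁻]) = (0.00332) / ((0.0979)·(4.09×10⁻⁴)) = 82.9
Qc = 82.9 < Kc = 692: net forward reaction.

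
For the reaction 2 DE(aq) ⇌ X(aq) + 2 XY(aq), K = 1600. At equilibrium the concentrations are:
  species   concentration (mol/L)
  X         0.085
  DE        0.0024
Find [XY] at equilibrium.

At equilibrium, K = [X]·[XY]² / [DE]² = 1600.
(0.085)·([XY])² / (0.0024)² = 1600
[XY]² = 0.108 ⇒ [XY] = 0.33 mol/L

[XY] = 0.33 mol/L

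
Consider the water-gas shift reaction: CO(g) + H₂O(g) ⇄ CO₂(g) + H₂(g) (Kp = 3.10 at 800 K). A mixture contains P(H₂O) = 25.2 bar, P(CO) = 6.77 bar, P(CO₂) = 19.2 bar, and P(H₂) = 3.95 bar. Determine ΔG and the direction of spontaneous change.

Qp = P(CO₂)·P(H₂) / (P(CO)·P(H₂O)) = (19.2)·(3.95) / ((6.77)·(25.2)) = 0.445
ΔG = RT ln(Qp/Kp) = (8.314 J mol⁻¹ K⁻¹)(800 K) × ln(0.445/3.10)
   = (6.651 kJ/mol)(-1.941) = -12.9 kJ/mol
ΔG < 0, so the forward reaction is spontaneous (proceeds forward).

ΔG = -12.9 kJ/mol; the forward reaction is spontaneous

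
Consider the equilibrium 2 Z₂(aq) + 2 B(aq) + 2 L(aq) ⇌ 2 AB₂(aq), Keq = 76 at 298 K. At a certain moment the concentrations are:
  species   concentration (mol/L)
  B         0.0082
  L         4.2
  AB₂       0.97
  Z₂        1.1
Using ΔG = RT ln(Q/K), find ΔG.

ΔG = 5.34 kJ/mol

Q = [AB₂]² / ([Z₂]²·[B]²·[L]²) = (0.97)² / ((1.1)²·(0.0082)²·(4.2)²) = 656
ΔG = RT ln(Q/Keq) = (8.314 J mol⁻¹ K⁻¹)(298 K) × ln(656/76)
   = (2.478 kJ/mol)(2.155) = 5.34 kJ/mol
ΔG > 0, so the forward reaction is non-spontaneous (proceeds in reverse).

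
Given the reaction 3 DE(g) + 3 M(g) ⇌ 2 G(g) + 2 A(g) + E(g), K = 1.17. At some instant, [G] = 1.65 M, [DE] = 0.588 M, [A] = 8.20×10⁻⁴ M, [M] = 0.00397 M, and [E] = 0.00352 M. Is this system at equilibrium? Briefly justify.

Q = [G]²·[A]²·[E] / ([DE]³·[M]³) = (1.65)²·(8.20×10⁻⁴)²·(0.00352) / ((0.588)³·(0.00397)³) = 0.507
Q = 0.507 < K = 1.17: net forward reaction.

no; Q < K, reaction proceeds forward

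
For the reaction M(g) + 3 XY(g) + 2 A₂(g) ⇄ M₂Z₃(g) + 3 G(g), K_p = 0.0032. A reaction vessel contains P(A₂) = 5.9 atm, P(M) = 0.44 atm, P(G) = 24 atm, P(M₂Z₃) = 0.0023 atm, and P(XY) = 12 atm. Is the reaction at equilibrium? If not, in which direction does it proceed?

forward (toward products)

Q_p = P(M₂Z₃)·P(G)³ / (P(M)·P(XY)³·P(A₂)²) = (0.0023)·(24)³ / ((0.44)·(12)³·(5.9)²) = 0.0012
Q_p = 0.0012 < K_p = 0.0032, so the forward reaction proceeds.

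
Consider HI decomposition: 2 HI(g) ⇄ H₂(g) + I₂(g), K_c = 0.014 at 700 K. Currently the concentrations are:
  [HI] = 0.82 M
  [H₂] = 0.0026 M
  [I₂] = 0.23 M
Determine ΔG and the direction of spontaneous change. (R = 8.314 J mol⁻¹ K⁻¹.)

Q_c = [H₂]·[I₂] / [HI]² = (0.0026)·(0.23) / (0.82)² = 8.89e-4
ΔG = RT ln(Q_c/K_c) = (8.314 J mol⁻¹ K⁻¹)(700 K) × ln(8.89e-4/0.014)
   = (5.820 kJ/mol)(-2.757) = -16.0 kJ/mol
ΔG < 0, so the forward reaction is spontaneous (proceeds forward).

ΔG = -16.0 kJ/mol; the forward reaction is spontaneous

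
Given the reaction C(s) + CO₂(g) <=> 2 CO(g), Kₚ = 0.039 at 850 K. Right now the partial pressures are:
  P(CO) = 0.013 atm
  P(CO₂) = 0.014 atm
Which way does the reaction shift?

forward (toward products)

(C is a pure solid — omitted from Qₚ.)
Qₚ = P(CO)² / P(CO₂) = (0.013)² / (0.014) = 0.012
Qₚ = 0.012 < Kₚ = 0.039, so the forward reaction proceeds.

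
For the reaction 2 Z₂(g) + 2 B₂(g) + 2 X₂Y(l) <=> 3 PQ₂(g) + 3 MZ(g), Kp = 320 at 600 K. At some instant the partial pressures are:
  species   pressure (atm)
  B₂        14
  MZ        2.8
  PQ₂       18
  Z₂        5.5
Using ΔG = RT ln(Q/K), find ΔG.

(X₂Y is a pure liquid — omitted from Qp.)
Qp = P(PQ₂)³·P(MZ)³ / (P(Z₂)²·P(B₂)²) = (18)³·(2.8)³ / ((5.5)²·(14)²) = 21.6
ΔG = RT ln(Qp/Kp) = (8.314 J mol⁻¹ K⁻¹)(600 K) × ln(21.6/320)
   = (4.988 kJ/mol)(-2.696) = -13.4 kJ/mol
ΔG < 0, so the forward reaction is spontaneous (proceeds forward).

ΔG = -13.4 kJ/mol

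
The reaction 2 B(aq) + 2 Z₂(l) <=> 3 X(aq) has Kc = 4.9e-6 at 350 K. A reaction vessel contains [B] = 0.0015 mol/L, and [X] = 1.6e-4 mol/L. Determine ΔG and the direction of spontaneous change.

(Z₂ is a pure liquid — omitted from Qc.)
Qc = [X]³ / [B]² = (1.6e-4)³ / (0.0015)² = 1.82e-6
ΔG = RT ln(Qc/Kc) = (8.314 J mol⁻¹ K⁻¹)(350 K) × ln(1.82e-6/4.9e-6)
   = (2.910 kJ/mol)(-0.9904) = -2.88 kJ/mol
ΔG < 0, so the forward reaction is spontaneous (proceeds forward).

ΔG = -2.88 kJ/mol; the forward reaction is spontaneous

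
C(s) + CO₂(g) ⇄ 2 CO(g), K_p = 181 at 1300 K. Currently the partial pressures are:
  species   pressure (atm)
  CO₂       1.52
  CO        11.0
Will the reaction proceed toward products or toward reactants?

to the right

(C is a pure solid — omitted from Q_p.)
Q_p = P(CO)² / P(CO₂) = (11.0)² / (1.52) = 79.6
Q_p = 79.6 < K_p = 181, so the forward reaction proceeds.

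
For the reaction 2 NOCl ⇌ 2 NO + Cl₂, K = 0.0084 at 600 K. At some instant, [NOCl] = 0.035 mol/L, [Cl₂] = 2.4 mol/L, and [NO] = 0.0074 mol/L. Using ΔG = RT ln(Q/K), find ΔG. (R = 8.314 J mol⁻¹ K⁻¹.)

Q = [NO]²·[Cl₂] / [NOCl]² = (0.0074)²·(2.4) / (0.035)² = 0.107
ΔG = RT ln(Q/K) = (8.314 J mol⁻¹ K⁻¹)(600 K) × ln(0.107/0.0084)
   = (4.988 kJ/mol)(2.545) = 12.7 kJ/mol
ΔG > 0, so the forward reaction is non-spontaneous (proceeds in reverse).

ΔG = 12.7 kJ/mol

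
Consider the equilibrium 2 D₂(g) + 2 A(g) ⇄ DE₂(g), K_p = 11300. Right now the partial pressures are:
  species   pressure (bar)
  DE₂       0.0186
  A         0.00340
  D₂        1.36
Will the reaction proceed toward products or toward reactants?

Q_p = P(DE₂) / (P(D₂)²·P(A)²) = (0.0186) / ((1.36)²·(0.00340)²) = 870
Q_p = 870 < K_p = 11300, so the forward reaction proceeds.

to the right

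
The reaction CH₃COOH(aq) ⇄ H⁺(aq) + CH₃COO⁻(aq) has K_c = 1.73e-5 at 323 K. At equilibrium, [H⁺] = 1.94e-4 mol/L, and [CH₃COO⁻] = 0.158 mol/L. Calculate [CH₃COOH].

[CH₃COOH] = 1.77 mol/L

At equilibrium, K_c = [H⁺]·[CH₃COO⁻] / [CH₃COOH] = 1.73e-5.
(1.94e-4)·(0.158) / ([CH₃COOH]) = 1.73e-5
[CH₃COOH] = 1.77 mol/L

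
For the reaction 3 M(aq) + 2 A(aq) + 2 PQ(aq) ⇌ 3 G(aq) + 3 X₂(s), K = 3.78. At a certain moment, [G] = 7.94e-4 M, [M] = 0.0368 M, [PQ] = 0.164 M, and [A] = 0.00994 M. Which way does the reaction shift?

(X₂ is a pure solid — omitted from Q.)
Q = [G]³ / ([M]³·[A]²·[PQ]²) = (7.94e-4)³ / ((0.0368)³·(0.00994)²·(0.164)²) = 3.78
Q = 3.78 = K, so the system is already at equilibrium.

at equilibrium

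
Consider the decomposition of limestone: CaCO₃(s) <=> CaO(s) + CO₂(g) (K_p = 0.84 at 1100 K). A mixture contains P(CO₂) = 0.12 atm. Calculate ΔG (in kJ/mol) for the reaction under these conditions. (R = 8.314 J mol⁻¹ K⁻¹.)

ΔG = -17.8 kJ/mol

(CaCO₃, CaO are pure solids — omitted from Q_p.)
Q_p = P(CO₂) = 0.120
ΔG = RT ln(Q_p/K_p) = (8.314 J mol⁻¹ K⁻¹)(1100 K) × ln(0.120/0.84)
   = (9.145 kJ/mol)(-1.946) = -17.8 kJ/mol
ΔG < 0, so the forward reaction is spontaneous (proceeds forward).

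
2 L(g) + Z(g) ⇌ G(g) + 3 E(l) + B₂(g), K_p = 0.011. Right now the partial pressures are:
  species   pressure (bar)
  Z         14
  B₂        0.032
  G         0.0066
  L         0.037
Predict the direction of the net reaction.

(E is a pure liquid — omitted from Q_p.)
Q_p = P(G)·P(B₂) / (P(L)²·P(Z)) = (0.0066)·(0.032) / ((0.037)²·(14)) = 0.011
Q_p = 0.011 = K_p, so the system is already at equilibrium.

neither direction; the system is at equilibrium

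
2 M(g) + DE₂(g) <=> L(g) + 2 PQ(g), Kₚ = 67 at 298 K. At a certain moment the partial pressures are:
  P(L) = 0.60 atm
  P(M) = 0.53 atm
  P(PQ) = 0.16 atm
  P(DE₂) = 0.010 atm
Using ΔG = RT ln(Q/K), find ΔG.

ΔG = -6.21 kJ/mol

Qₚ = P(L)·P(PQ)² / (P(M)²·P(DE₂)) = (0.60)·(0.16)² / ((0.53)²·(0.010)) = 5.47
ΔG = RT ln(Qₚ/Kₚ) = (8.314 J mol⁻¹ K⁻¹)(298 K) × ln(5.47/67)
   = (2.478 kJ/mol)(-2.505) = -6.21 kJ/mol
ΔG < 0, so the forward reaction is spontaneous (proceeds forward).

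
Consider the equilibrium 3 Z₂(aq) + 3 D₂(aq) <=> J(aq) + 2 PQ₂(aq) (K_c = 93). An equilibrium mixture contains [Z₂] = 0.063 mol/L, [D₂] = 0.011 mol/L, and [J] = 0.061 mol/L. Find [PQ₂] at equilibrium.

At equilibrium, K_c = [J]·[PQ₂]² / ([Z₂]³·[D₂]³) = 93.
(0.061)·([PQ₂])² / ((0.063)³·(0.011)³) = 93
[PQ₂]² = 5.07e-7 ⇒ [PQ₂] = 7.1e-4 mol/L

[PQ₂] = 7.1e-4 mol/L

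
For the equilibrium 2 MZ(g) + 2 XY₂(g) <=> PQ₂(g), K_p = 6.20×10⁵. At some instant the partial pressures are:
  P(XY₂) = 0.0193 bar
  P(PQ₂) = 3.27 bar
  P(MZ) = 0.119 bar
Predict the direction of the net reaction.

Q_p = P(PQ₂) / (P(MZ)²·P(XY₂)²) = (3.27) / ((0.119)²·(0.0193)²) = 6.20×10⁵
Q_p = 6.20×10⁵ = K_p, so the system is already at equilibrium.

at equilibrium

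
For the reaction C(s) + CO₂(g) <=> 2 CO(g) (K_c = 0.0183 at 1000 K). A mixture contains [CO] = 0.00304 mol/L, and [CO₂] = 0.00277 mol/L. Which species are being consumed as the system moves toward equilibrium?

C, CO₂ (reactants)

(C is a pure solid — omitted from Q_c.)
Q_c = [CO]² / [CO₂] = (0.00304)² / (0.00277) = 0.00334
Q_c = 0.00334 < K_c = 0.0183: net forward reaction.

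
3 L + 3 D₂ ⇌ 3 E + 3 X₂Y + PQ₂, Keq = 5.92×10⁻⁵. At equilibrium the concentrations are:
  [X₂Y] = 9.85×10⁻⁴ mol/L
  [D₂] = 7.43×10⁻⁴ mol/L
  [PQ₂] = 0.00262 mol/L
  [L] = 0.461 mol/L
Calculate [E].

[E] = 0.0983 mol/L

At equilibrium, Keq = [E]³·[X₂Y]³·[PQ₂] / ([L]³·[D₂]³) = 5.92×10⁻⁵.
([E])³·(9.85×10⁻⁴)³·(0.00262) / ((0.461)³·(7.43×10⁻⁴)³) = 5.92×10⁻⁵
[E]³ = 9.50×10⁻⁴ ⇒ [E] = 0.0983 mol/L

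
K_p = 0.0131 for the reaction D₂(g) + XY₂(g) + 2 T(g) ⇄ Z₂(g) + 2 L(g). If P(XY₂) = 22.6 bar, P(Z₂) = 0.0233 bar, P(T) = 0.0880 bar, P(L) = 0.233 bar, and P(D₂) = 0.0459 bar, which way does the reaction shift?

Q_p = P(Z₂)·P(L)² / (P(D₂)·P(XY₂)·P(T)²) = (0.0233)·(0.233)² / ((0.0459)·(22.6)·(0.0880)²) = 0.157
Q_p = 0.157 > K_p = 0.0131, so the reverse reaction proceeds.

to the left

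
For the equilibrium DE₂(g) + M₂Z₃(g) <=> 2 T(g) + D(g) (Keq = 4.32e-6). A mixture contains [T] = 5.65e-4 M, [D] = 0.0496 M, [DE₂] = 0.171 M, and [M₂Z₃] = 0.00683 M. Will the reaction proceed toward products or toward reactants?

Q = [T]²·[D] / ([DE₂]·[M₂Z₃]) = (5.65e-4)²·(0.0496) / ((0.171)·(0.00683)) = 1.36e-5
Q = 1.36e-5 > Keq = 4.32e-6, so the reverse reaction proceeds.

toward reactants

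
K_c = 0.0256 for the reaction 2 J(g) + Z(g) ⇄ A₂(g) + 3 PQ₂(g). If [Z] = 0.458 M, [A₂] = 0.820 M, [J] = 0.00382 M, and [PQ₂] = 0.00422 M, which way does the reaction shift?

Q_c = [A₂]·[PQ₂]³ / ([J]²·[Z]) = (0.820)·(0.00422)³ / ((0.00382)²·(0.458)) = 0.00922
Q_c = 0.00922 < K_c = 0.0256, so the forward reaction proceeds.

toward products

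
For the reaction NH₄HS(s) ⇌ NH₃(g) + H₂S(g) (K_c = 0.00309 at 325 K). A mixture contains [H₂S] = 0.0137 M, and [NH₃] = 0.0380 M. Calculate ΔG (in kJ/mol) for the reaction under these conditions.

(NH₄HS is a pure solid — omitted from Q_c.)
Q_c = [NH₃]·[H₂S] = (0.0380)·(0.0137) = 5.21×10⁻⁴
ΔG = RT ln(Q_c/K_c) = (8.314 J mol⁻¹ K⁻¹)(325 K) × ln(5.21×10⁻⁴/0.00309)
   = (2.702 kJ/mol)(-1.780) = -4.81 kJ/mol
ΔG < 0, so the forward reaction is spontaneous (proceeds forward).

ΔG = -4.81 kJ/mol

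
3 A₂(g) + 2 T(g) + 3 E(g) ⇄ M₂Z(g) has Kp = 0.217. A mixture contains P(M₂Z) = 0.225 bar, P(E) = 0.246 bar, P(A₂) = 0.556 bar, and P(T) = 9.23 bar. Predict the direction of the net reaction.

reverse (toward reactants)

Qp = P(M₂Z) / (P(A₂)³·P(T)²·P(E)³) = (0.225) / ((0.556)³·(9.23)²·(0.246)³) = 1.03
Qp = 1.03 > Kp = 0.217, so the reverse reaction proceeds.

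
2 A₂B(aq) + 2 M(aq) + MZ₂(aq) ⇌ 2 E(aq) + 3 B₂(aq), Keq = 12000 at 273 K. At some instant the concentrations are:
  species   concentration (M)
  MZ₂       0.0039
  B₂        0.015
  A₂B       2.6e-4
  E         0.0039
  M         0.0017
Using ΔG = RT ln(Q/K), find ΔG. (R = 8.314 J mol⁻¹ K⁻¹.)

Q = [E]²·[B₂]³ / ([A₂B]²·[M]²·[MZ₂]) = (0.0039)²·(0.015)³ / ((2.6e-4)²·(0.0017)²·(0.0039)) = 67400
ΔG = RT ln(Q/Keq) = (8.314 J mol⁻¹ K⁻¹)(273 K) × ln(67400/12000)
   = (2.270 kJ/mol)(1.726) = 3.92 kJ/mol
ΔG > 0, so the forward reaction is non-spontaneous (proceeds in reverse).

ΔG = 3.92 kJ/mol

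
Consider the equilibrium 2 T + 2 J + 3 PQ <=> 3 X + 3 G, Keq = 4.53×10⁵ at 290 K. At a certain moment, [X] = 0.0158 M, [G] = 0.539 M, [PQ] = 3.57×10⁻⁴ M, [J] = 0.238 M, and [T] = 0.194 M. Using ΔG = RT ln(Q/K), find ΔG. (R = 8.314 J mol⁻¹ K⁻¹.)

Q = [X]³·[G]³ / ([T]²·[J]²·[PQ]³) = (0.0158)³·(0.539)³ / ((0.194)²·(0.238)²·(3.57×10⁻⁴)³) = 6.37×10⁶
ΔG = RT ln(Q/Keq) = (8.314 J mol⁻¹ K⁻¹)(290 K) × ln(6.37×10⁶/4.53×10⁵)
   = (2.411 kJ/mol)(2.643) = 6.37 kJ/mol
ΔG > 0, so the forward reaction is non-spontaneous (proceeds in reverse).

ΔG = 6.37 kJ/mol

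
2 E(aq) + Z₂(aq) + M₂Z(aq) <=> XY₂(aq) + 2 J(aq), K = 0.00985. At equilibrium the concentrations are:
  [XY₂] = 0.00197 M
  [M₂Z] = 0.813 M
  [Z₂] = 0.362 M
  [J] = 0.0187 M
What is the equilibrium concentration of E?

At equilibrium, K = [XY₂]·[J]² / ([E]²·[Z₂]·[M₂Z]) = 0.00985.
(0.00197)·(0.0187)² / (([E])²·(0.362)·(0.813)) = 0.00985
[E]² = 2.38×10⁻⁴ ⇒ [E] = 0.0154 M

[E] = 0.0154 M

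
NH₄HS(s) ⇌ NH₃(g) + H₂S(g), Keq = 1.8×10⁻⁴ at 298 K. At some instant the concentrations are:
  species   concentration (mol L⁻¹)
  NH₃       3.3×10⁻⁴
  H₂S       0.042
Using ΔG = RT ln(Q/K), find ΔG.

(NH₄HS is a pure solid — omitted from Q.)
Q = [NH₃]·[H₂S] = (3.3×10⁻⁴)·(0.042) = 1.39×10⁻⁵
ΔG = RT ln(Q/Keq) = (8.314 J mol⁻¹ K⁻¹)(298 K) × ln(1.39×10⁻⁵/1.8×10⁻⁴)
   = (2.478 kJ/mol)(-2.561) = -6.35 kJ/mol
ΔG < 0, so the forward reaction is spontaneous (proceeds forward).

ΔG = -6.35 kJ/mol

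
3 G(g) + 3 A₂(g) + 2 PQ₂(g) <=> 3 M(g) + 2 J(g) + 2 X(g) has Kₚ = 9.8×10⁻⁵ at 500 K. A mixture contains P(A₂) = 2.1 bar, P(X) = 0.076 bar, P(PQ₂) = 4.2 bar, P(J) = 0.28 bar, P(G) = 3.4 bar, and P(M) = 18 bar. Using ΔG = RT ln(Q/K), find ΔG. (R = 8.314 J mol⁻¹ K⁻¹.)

Qₚ = P(M)³·P(J)²·P(X)² / (P(G)³·P(A₂)³·P(PQ₂)²) = (18)³·(0.28)²·(0.076)² / ((3.4)³·(2.1)³·(4.2)²) = 4.11×10⁻⁴
ΔG = RT ln(Qₚ/Kₚ) = (8.314 J mol⁻¹ K⁻¹)(500 K) × ln(4.11×10⁻⁴/9.8×10⁻⁵)
   = (4.157 kJ/mol)(1.434) = 5.96 kJ/mol
ΔG > 0, so the forward reaction is non-spontaneous (proceeds in reverse).

ΔG = 5.96 kJ/mol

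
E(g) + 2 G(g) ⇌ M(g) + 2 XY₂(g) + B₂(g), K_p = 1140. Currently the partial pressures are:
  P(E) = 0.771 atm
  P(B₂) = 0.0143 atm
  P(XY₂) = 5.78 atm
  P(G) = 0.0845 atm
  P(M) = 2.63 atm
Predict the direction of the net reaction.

in the forward direction

Q_p = P(M)·P(XY₂)²·P(B₂) / (P(E)·P(G)²) = (2.63)·(5.78)²·(0.0143) / ((0.771)·(0.0845)²) = 228
Q_p = 228 < K_p = 1140, so the forward reaction proceeds.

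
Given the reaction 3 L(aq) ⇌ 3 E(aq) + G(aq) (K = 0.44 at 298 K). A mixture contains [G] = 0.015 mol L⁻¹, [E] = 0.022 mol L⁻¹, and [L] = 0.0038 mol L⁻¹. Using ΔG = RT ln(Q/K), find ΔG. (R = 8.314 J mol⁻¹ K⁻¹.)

Q = [E]³·[G] / [L]³ = (0.022)³·(0.015) / (0.0038)³ = 2.91
ΔG = RT ln(Q/K) = (8.314 J mol⁻¹ K⁻¹)(298 K) × ln(2.91/0.44)
   = (2.478 kJ/mol)(1.889) = 4.68 kJ/mol
ΔG > 0, so the forward reaction is non-spontaneous (proceeds in reverse).

ΔG = 4.68 kJ/mol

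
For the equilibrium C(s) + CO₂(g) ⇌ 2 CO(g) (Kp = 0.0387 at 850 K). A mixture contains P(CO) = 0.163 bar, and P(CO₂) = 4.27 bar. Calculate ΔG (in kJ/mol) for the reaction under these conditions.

(C is a pure solid — omitted from Qp.)
Qp = P(CO)² / P(CO₂) = (0.163)² / (4.27) = 0.00622
ΔG = RT ln(Qp/Kp) = (8.314 J mol⁻¹ K⁻¹)(850 K) × ln(0.00622/0.0387)
   = (7.067 kJ/mol)(-1.828) = -12.9 kJ/mol
ΔG < 0, so the forward reaction is spontaneous (proceeds forward).

ΔG = -12.9 kJ/mol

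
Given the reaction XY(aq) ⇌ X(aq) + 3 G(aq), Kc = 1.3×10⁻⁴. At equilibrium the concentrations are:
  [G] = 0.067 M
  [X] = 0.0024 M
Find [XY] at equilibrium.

At equilibrium, Kc = [X]·[G]³ / [XY] = 1.3×10⁻⁴.
(0.0024)·(0.067)³ / ([XY]) = 1.3×10⁻⁴
[XY] = 0.00555 = 0.0056 M

[XY] = 0.0056 M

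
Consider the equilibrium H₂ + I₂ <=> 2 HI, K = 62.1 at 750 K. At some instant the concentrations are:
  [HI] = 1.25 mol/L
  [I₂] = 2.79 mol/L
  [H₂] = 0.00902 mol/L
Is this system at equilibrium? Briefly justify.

yes, at equilibrium

Q = [HI]² / ([H₂]·[I₂]) = (1.25)² / ((0.00902)·(2.79)) = 62.1
Q = 62.1 = K; the system is at equilibrium.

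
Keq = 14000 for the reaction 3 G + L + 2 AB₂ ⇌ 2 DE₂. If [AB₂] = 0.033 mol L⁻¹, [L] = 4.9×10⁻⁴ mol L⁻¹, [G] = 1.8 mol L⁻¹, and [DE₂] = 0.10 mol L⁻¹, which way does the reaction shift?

in the forward direction

Q = [DE₂]² / ([G]³·[L]·[AB₂]²) = (0.10)² / ((1.8)³·(4.9×10⁻⁴)·(0.033)²) = 3200
Q = 3200 < Keq = 14000, so the forward reaction proceeds.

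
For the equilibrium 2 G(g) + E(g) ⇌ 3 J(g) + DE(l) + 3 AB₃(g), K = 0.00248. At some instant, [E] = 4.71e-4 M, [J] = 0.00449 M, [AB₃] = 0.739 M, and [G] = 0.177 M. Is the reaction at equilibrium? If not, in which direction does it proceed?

no net change (already at equilibrium)

(DE is a pure liquid — omitted from Q.)
Q = [J]³·[AB₃]³ / ([G]²·[E]) = (0.00449)³·(0.739)³ / ((0.177)²·(4.71e-4)) = 0.00248
Q = 0.00248 = K, so the system is already at equilibrium.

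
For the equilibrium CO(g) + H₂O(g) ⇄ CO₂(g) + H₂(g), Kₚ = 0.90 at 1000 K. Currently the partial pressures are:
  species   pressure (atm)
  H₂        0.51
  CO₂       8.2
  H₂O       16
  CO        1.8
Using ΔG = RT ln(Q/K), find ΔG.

Qₚ = P(CO₂)·P(H₂) / (P(CO)·P(H₂O)) = (8.2)·(0.51) / ((1.8)·(16)) = 0.145
ΔG = RT ln(Qₚ/Kₚ) = (8.314 J mol⁻¹ K⁻¹)(1000 K) × ln(0.145/0.90)
   = (8.314 kJ/mol)(-1.826) = -15.2 kJ/mol
ΔG < 0, so the forward reaction is spontaneous (proceeds forward).

ΔG = -15.2 kJ/mol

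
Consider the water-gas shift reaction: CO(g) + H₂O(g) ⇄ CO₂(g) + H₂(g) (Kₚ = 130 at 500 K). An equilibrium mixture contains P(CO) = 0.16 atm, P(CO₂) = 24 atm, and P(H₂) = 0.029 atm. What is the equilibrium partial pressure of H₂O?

P(H₂O) = 0.033 atm

At equilibrium, Kₚ = P(CO₂)·P(H₂) / (P(CO)·P(H₂O)) = 130.
(24)·(0.029) / ((0.16)·(P(H₂O))) = 130
P(H₂O) = 0.0335 = 0.033 atm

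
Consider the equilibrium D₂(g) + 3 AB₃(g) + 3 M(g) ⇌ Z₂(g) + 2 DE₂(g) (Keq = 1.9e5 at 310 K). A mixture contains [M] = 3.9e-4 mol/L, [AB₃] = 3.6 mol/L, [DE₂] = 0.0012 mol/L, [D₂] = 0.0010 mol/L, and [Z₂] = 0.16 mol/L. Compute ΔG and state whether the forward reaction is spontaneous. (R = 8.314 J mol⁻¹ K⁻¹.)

ΔG = -2.13 kJ/mol; the forward reaction is spontaneous

Q = [Z₂]·[DE₂]² / ([D₂]·[AB₃]³·[M]³) = (0.16)·(0.0012)² / ((0.0010)·(3.6)³·(3.9e-4)³) = 83200
ΔG = RT ln(Q/Keq) = (8.314 J mol⁻¹ K⁻¹)(310 K) × ln(83200/1.9e5)
   = (2.577 kJ/mol)(-0.8258) = -2.13 kJ/mol
ΔG < 0, so the forward reaction is spontaneous (proceeds forward).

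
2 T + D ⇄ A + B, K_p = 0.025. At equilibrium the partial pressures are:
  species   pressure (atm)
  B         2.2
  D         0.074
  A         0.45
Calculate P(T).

P(T) = 23 atm

At equilibrium, K_p = P(A)·P(B) / (P(T)²·P(D)) = 0.025.
(0.45)·(2.2) / ((P(T))²·(0.074)) = 0.025
P(T)² = 535 ⇒ P(T) = 23 atm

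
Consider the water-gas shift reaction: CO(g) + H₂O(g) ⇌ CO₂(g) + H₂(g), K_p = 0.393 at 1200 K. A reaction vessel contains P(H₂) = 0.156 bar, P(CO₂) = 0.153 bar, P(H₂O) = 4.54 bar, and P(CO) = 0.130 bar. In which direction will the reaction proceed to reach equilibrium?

Q_p = P(CO₂)·P(H₂) / (P(CO)·P(H₂O)) = (0.153)·(0.156) / ((0.130)·(4.54)) = 0.0404
Q_p = 0.0404 < K_p = 0.393, so the forward reaction proceeds.

to the right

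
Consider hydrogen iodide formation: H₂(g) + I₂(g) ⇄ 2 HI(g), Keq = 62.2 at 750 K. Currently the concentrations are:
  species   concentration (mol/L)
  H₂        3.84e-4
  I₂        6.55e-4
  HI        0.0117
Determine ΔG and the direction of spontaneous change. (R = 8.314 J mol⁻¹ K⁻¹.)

ΔG = 13.5 kJ/mol; the forward reaction is non-spontaneous

Q = [HI]² / ([H₂]·[I₂]) = (0.0117)² / ((3.84e-4)·(6.55e-4)) = 544
ΔG = RT ln(Q/Keq) = (8.314 J mol⁻¹ K⁻¹)(750 K) × ln(544/62.2)
   = (6.236 kJ/mol)(2.169) = 13.5 kJ/mol
ΔG > 0, so the forward reaction is non-spontaneous (proceeds in reverse).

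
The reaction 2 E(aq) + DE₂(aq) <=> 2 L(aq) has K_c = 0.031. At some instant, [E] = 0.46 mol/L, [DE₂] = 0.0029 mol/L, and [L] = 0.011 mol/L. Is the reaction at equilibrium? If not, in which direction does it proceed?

Q_c = [L]² / ([E]²·[DE₂]) = (0.011)² / ((0.46)²·(0.0029)) = 0.20
Q_c = 0.20 > K_c = 0.031, so the reverse reaction proceeds.

to the left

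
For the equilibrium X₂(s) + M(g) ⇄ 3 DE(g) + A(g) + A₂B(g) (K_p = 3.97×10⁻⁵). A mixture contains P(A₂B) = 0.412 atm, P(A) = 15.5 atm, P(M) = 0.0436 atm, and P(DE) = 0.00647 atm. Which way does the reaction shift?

(X₂ is a pure solid — omitted from Q_p.)
Q_p = P(DE)³·P(A)·P(A₂B) / P(M) = (0.00647)³·(15.5)·(0.412) / (0.0436) = 3.97×10⁻⁵
Q_p = 3.97×10⁻⁵ = K_p, so the system is already at equilibrium.

at equilibrium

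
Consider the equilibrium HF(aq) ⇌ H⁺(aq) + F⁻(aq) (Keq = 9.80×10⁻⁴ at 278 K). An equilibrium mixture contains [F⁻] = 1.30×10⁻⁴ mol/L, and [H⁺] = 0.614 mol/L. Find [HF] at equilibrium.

[HF] = 0.0814 mol/L

At equilibrium, Keq = [H⁺]·[F⁻] / [HF] = 9.80×10⁻⁴.
(0.614)·(1.30×10⁻⁴) / ([HF]) = 9.80×10⁻⁴
[HF] = 0.0814 mol/L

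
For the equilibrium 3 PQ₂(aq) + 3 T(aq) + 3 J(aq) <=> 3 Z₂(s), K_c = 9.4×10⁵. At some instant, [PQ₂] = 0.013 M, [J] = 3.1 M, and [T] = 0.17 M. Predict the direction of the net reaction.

(Z₂ is a pure solid — omitted from Q_c.)
Q_c = 1 / ([PQ₂]³·[T]³·[J]³) = 1 / ((0.013)³·(0.17)³·(3.1)³) = 3.1×10⁶
Q_c = 3.1×10⁶ > K_c = 9.4×10⁵, so the reverse reaction proceeds.

reverse (toward reactants)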